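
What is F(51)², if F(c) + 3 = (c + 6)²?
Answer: 10536516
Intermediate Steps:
F(c) = -3 + (6 + c)² (F(c) = -3 + (c + 6)² = -3 + (6 + c)²)
F(51)² = (-3 + (6 + 51)²)² = (-3 + 57²)² = (-3 + 3249)² = 3246² = 10536516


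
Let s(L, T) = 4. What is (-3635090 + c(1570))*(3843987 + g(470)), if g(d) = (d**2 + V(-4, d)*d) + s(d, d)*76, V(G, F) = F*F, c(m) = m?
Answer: -392013899762320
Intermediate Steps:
V(G, F) = F**2
g(d) = 304 + d**2 + d**3 (g(d) = (d**2 + d**2*d) + 4*76 = (d**2 + d**3) + 304 = 304 + d**2 + d**3)
(-3635090 + c(1570))*(3843987 + g(470)) = (-3635090 + 1570)*(3843987 + (304 + 470**2 + 470**3)) = -3633520*(3843987 + (304 + 220900 + 103823000)) = -3633520*(3843987 + 104044204) = -3633520*107888191 = -392013899762320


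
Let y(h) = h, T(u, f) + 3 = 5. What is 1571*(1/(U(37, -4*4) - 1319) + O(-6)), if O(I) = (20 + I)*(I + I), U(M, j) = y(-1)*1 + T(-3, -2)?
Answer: -347858675/1318 ≈ -2.6393e+5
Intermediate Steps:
T(u, f) = 2 (T(u, f) = -3 + 5 = 2)
U(M, j) = 1 (U(M, j) = -1*1 + 2 = -1 + 2 = 1)
O(I) = 2*I*(20 + I) (O(I) = (20 + I)*(2*I) = 2*I*(20 + I))
1571*(1/(U(37, -4*4) - 1319) + O(-6)) = 1571*(1/(1 - 1319) + 2*(-6)*(20 - 6)) = 1571*(1/(-1318) + 2*(-6)*14) = 1571*(-1/1318 - 168) = 1571*(-221425/1318) = -347858675/1318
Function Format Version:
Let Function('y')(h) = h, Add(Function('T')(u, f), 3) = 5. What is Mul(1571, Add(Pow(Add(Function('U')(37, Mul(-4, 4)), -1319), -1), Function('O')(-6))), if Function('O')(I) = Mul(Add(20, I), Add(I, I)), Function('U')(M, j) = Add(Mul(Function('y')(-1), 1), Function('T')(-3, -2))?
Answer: Rational(-347858675, 1318) ≈ -2.6393e+5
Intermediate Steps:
Function('T')(u, f) = 2 (Function('T')(u, f) = Add(-3, 5) = 2)
Function('U')(M, j) = 1 (Function('U')(M, j) = Add(Mul(-1, 1), 2) = Add(-1, 2) = 1)
Function('O')(I) = Mul(2, I, Add(20, I)) (Function('O')(I) = Mul(Add(20, I), Mul(2, I)) = Mul(2, I, Add(20, I)))
Mul(1571, Add(Pow(Add(Function('U')(37, Mul(-4, 4)), -1319), -1), Function('O')(-6))) = Mul(1571, Add(Pow(Add(1, -1319), -1), Mul(2, -6, Add(20, -6)))) = Mul(1571, Add(Pow(-1318, -1), Mul(2, -6, 14))) = Mul(1571, Add(Rational(-1, 1318), -168)) = Mul(1571, Rational(-221425, 1318)) = Rational(-347858675, 1318)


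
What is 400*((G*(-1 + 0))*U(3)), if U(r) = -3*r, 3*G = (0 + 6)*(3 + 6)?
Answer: 64800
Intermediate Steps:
G = 18 (G = ((0 + 6)*(3 + 6))/3 = (6*9)/3 = (⅓)*54 = 18)
400*((G*(-1 + 0))*U(3)) = 400*((18*(-1 + 0))*(-3*3)) = 400*((18*(-1))*(-9)) = 400*(-18*(-9)) = 400*162 = 64800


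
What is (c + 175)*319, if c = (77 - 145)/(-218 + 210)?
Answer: 117073/2 ≈ 58537.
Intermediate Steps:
c = 17/2 (c = -68/(-8) = -68*(-⅛) = 17/2 ≈ 8.5000)
(c + 175)*319 = (17/2 + 175)*319 = (367/2)*319 = 117073/2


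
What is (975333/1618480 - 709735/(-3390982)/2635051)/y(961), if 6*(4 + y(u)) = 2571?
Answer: 4357500943860855053/3069513484700382635160 ≈ 0.0014196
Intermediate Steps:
y(u) = 849/2 (y(u) = -4 + (⅙)*2571 = -4 + 857/2 = 849/2)
(975333/1618480 - 709735/(-3390982)/2635051)/y(961) = (975333/1618480 - 709735/(-3390982)/2635051)/(849/2) = (975333*(1/1618480) - 709735*(-1/3390982)*(1/2635051))*(2/849) = (975333/1618480 + (709735/3390982)*(1/2635051))*(2/849) = (975333/1618480 + 709735/8935410510082)*(2/849) = (4357500943860855053/7230891601178757680)*(2/849) = 4357500943860855053/3069513484700382635160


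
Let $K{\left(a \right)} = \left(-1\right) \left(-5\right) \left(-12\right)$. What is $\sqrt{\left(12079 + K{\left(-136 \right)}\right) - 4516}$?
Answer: $\sqrt{7503} \approx 86.62$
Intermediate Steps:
$K{\left(a \right)} = -60$ ($K{\left(a \right)} = 5 \left(-12\right) = -60$)
$\sqrt{\left(12079 + K{\left(-136 \right)}\right) - 4516} = \sqrt{\left(12079 - 60\right) - 4516} = \sqrt{12019 - 4516} = \sqrt{7503}$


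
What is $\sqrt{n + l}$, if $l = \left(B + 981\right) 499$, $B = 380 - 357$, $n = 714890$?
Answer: $7 \sqrt{24814} \approx 1102.7$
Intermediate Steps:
$B = 23$ ($B = 380 - 357 = 23$)
$l = 500996$ ($l = \left(23 + 981\right) 499 = 1004 \cdot 499 = 500996$)
$\sqrt{n + l} = \sqrt{714890 + 500996} = \sqrt{1215886} = 7 \sqrt{24814}$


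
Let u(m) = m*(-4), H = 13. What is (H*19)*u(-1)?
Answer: 988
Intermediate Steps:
u(m) = -4*m
(H*19)*u(-1) = (13*19)*(-4*(-1)) = 247*4 = 988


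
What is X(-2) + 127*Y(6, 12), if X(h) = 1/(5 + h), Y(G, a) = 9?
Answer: 3430/3 ≈ 1143.3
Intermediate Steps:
X(-2) + 127*Y(6, 12) = 1/(5 - 2) + 127*9 = 1/3 + 1143 = ⅓ + 1143 = 3430/3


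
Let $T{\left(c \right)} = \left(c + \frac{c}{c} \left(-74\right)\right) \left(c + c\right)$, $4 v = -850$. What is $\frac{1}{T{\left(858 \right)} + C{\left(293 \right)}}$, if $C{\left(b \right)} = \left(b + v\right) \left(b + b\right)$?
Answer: $\frac{1}{1392517} \approx 7.1812 \cdot 10^{-7}$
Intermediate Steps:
$v = - \frac{425}{2}$ ($v = \frac{1}{4} \left(-850\right) = - \frac{425}{2} \approx -212.5$)
$C{\left(b \right)} = 2 b \left(- \frac{425}{2} + b\right)$ ($C{\left(b \right)} = \left(b - \frac{425}{2}\right) \left(b + b\right) = \left(- \frac{425}{2} + b\right) 2 b = 2 b \left(- \frac{425}{2} + b\right)$)
$T{\left(c \right)} = 2 c \left(-74 + c\right)$ ($T{\left(c \right)} = \left(c + 1 \left(-74\right)\right) 2 c = \left(c - 74\right) 2 c = \left(-74 + c\right) 2 c = 2 c \left(-74 + c\right)$)
$\frac{1}{T{\left(858 \right)} + C{\left(293 \right)}} = \frac{1}{2 \cdot 858 \left(-74 + 858\right) + 293 \left(-425 + 2 \cdot 293\right)} = \frac{1}{2 \cdot 858 \cdot 784 + 293 \left(-425 + 586\right)} = \frac{1}{1345344 + 293 \cdot 161} = \frac{1}{1345344 + 47173} = \frac{1}{1392517}$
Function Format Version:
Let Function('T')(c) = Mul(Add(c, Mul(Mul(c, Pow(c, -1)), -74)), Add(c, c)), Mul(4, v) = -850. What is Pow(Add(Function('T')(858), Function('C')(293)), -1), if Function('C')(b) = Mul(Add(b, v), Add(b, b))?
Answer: Rational(1, 1392517) ≈ 7.1812e-7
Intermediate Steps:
v = Rational(-425, 2) (v = Mul(Rational(1, 4), -850) = Rational(-425, 2) ≈ -212.50)
Function('C')(b) = Mul(2, b, Add(Rational(-425, 2), b)) (Function('C')(b) = Mul(Add(b, Rational(-425, 2)), Add(b, b)) = Mul(Add(Rational(-425, 2), b), Mul(2, b)) = Mul(2, b, Add(Rational(-425, 2), b)))
Function('T')(c) = Mul(2, c, Add(-74, c)) (Function('T')(c) = Mul(Add(c, Mul(1, -74)), Mul(2, c)) = Mul(Add(c, -74), Mul(2, c)) = Mul(Add(-74, c), Mul(2, c)) = Mul(2, c, Add(-74, c)))
Pow(Add(Function('T')(858), Function('C')(293)), -1) = Pow(Add(Mul(2, 858, Add(-74, 858)), Mul(293, Add(-425, Mul(2, 293)))), -1) = Pow(Add(Mul(2, 858, 784), Mul(293, Add(-425, 586))), -1) = Pow(Add(1345344, Mul(293, 161)), -1) = Pow(Add(1345344, 47173), -1) = Pow(1392517, -1) = Rational(1, 1392517)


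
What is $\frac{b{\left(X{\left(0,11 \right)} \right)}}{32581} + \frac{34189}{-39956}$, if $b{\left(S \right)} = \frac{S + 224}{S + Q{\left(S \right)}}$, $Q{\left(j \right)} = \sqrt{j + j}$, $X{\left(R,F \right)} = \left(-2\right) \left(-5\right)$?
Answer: $- \frac{278185774}{325451609} - \frac{117 \sqrt{5}}{651620} \approx -0.85517$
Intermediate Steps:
$X{\left(R,F \right)} = 10$
$Q{\left(j \right)} = \sqrt{2} \sqrt{j}$ ($Q{\left(j \right)} = \sqrt{2 j} = \sqrt{2} \sqrt{j}$)
$b{\left(S \right)} = \frac{224 + S}{S + \sqrt{2} \sqrt{S}}$ ($b{\left(S \right)} = \frac{S + 224}{S + \sqrt{2} \sqrt{S}} = \frac{224 + S}{S + \sqrt{2} \sqrt{S}}$)
$\frac{b{\left(X{\left(0,11 \right)} \right)}}{32581} + \frac{34189}{-39956} = \frac{\frac{1}{10 + \sqrt{2} \sqrt{10}} \left(224 + 10\right)}{32581} + \frac{34189}{-39956} = \frac{1}{10 + 2 \sqrt{5}} \cdot 234 \cdot \frac{1}{32581} + 34189 \left(- \frac{1}{39956}\right) = \frac{234}{10 + 2 \sqrt{5}} \cdot \frac{1}{32581} - \frac{34189}{39956} = \frac{234}{32581 \left(10 + 2 \sqrt{5}\right)} - \frac{34189}{39956} = - \frac{34189}{39956} + \frac{234}{32581 \left(10 + 2 \sqrt{5}\right)}$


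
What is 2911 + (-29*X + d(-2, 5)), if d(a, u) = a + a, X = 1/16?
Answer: 46483/16 ≈ 2905.2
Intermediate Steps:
X = 1/16 (X = 1*(1/16) = 1/16 ≈ 0.062500)
d(a, u) = 2*a
2911 + (-29*X + d(-2, 5)) = 2911 + (-29*1/16 + 2*(-2)) = 2911 + (-29/16 - 4) = 2911 - 93/16 = 46483/16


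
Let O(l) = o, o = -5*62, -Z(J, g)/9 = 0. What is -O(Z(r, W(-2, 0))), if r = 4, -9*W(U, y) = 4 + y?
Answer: 310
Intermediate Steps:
W(U, y) = -4/9 - y/9 (W(U, y) = -(4 + y)/9 = -4/9 - y/9)
Z(J, g) = 0 (Z(J, g) = -9*0 = 0)
o = -310
O(l) = -310
-O(Z(r, W(-2, 0))) = -1*(-310) = 310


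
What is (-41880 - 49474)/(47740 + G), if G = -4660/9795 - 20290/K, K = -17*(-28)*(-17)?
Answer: -724082218356/378408785543 ≈ -1.9135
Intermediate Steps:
K = -8092 (K = 476*(-17) = -8092)
G = 16103183/7926114 (G = -4660/9795 - 20290/(-8092) = -4660*1/9795 - 20290*(-1/8092) = -932/1959 + 10145/4046 = 16103183/7926114 ≈ 2.0317)
(-41880 - 49474)/(47740 + G) = (-41880 - 49474)/(47740 + 16103183/7926114) = -91354/378408785543/7926114 = -91354*7926114/378408785543 = -724082218356/378408785543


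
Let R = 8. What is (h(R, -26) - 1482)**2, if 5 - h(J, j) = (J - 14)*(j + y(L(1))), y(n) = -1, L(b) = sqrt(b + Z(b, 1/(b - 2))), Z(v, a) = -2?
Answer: 2686321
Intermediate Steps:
L(b) = sqrt(-2 + b) (L(b) = sqrt(b - 2) = sqrt(-2 + b))
h(J, j) = 5 - (-1 + j)*(-14 + J) (h(J, j) = 5 - (J - 14)*(j - 1) = 5 - (-14 + J)*(-1 + j) = 5 - (-1 + j)*(-14 + J))
(h(R, -26) - 1482)**2 = ((-9 + 8 + 14*(-26) - 1*8*(-26)) - 1482)**2 = ((-9 + 8 - 364 + 208) - 1482)**2 = (-157 - 1482)**2 = (-1639)**2 = 2686321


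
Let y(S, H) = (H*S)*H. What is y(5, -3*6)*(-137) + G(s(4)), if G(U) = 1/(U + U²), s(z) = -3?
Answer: -1331639/6 ≈ -2.2194e+5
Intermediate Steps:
y(S, H) = S*H²
y(5, -3*6)*(-137) + G(s(4)) = (5*(-3*6)²)*(-137) + 1/((-3)*(1 - 3)) = (5*(-18)²)*(-137) - ⅓/(-2) = (5*324)*(-137) - ⅓*(-½) = 1620*(-137) + ⅙ = -221940 + ⅙ = -1331639/6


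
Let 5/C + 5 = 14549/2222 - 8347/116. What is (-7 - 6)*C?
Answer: 1675388/1814811 ≈ 0.92317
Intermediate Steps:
C = -128876/1814811 (C = 5/(-5 + (14549/2222 - 8347/116)) = 5/(-5 - 8429675/128876) = 5/(-9074055/128876) = 5*(-128876/9074055) = -128876/1814811 ≈ -0.071013)
(-7 - 6)*C = (-7 - 6)*(-128876/1814811) = -13*(-128876/1814811) = 1675388/1814811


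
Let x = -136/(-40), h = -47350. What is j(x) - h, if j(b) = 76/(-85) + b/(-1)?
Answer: 804877/17 ≈ 47346.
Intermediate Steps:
x = 17/5 (x = -136*(-1/40) = 17/5 ≈ 3.4000)
j(b) = -76/85 - b (j(b) = 76*(-1/85) + b*(-1) = -76/85 - b)
j(x) - h = (-76/85 - 1*17/5) - 1*(-47350) = (-76/85 - 17/5) + 47350 = -73/17 + 47350 = 804877/17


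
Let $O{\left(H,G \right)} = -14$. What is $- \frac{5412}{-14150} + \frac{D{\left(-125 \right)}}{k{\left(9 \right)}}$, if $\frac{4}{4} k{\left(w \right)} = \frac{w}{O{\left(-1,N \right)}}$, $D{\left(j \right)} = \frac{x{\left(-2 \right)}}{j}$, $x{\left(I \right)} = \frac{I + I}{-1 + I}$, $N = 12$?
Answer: $\frac{381158}{955125} \approx 0.39907$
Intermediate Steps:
$x{\left(I \right)} = \frac{2 I}{-1 + I}$
$D{\left(j \right)} = \frac{4}{3 j}$ ($D{\left(j \right)} = \frac{2 \left(-2\right) \frac{1}{-1 - 2}}{j} = \frac{2 \left(-2\right) \frac{1}{-3}}{j} = \frac{2 \left(-2\right) \left(- \frac{1}{3}\right)}{j} = \frac{4}{3 j}$)
$k{\left(w \right)} = - \frac{w}{14}$ ($k{\left(w \right)} = \frac{w}{-14} = w \left(- \frac{1}{14}\right) = - \frac{w}{14}$)
$- \frac{5412}{-14150} + \frac{D{\left(-125 \right)}}{k{\left(9 \right)}} = - \frac{5412}{-14150} + \frac{\frac{4}{3} \frac{1}{-125}}{\left(- \frac{1}{14}\right) 9} = \left(-5412\right) \left(- \frac{1}{14150}\right) + \frac{\frac{4}{3} \left(- \frac{1}{125}\right)}{- \frac{9}{14}} = \frac{2706}{7075} - - \frac{56}{3375} = \frac{2706}{7075} + \frac{56}{3375} = \frac{381158}{955125}$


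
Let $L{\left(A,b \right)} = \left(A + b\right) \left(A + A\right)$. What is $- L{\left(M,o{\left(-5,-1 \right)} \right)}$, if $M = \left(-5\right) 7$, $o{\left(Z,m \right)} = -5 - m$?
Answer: $-2730$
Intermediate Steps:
$M = -35$
$L{\left(A,b \right)} = 2 A \left(A + b\right)$ ($L{\left(A,b \right)} = \left(A + b\right) 2 A = 2 A \left(A + b\right)$)
$- L{\left(M,o{\left(-5,-1 \right)} \right)} = - 2 \left(-35\right) \left(-35 - 4\right) = - 2 \left(-35\right) \left(-39\right) = \left(-1\right) 2730 = -2730$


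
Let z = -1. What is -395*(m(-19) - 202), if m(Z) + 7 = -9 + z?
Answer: 86505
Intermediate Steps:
m(Z) = -17 (m(Z) = -7 + (-9 - 1) = -7 - 10 = -17)
-395*(m(-19) - 202) = -395*(-17 - 202) = -395*(-219) = 86505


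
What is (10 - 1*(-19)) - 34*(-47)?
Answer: 1627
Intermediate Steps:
(10 - 1*(-19)) - 34*(-47) = (10 + 19) + 1598 = 29 + 1598 = 1627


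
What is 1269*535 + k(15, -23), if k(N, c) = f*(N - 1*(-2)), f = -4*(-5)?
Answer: 679255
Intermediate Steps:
f = 20
k(N, c) = 40 + 20*N (k(N, c) = 20*(N - 1*(-2)) = 20*(N + 2) = 20*(2 + N) = 40 + 20*N)
1269*535 + k(15, -23) = 1269*535 + (40 + 20*15) = 678915 + (40 + 300) = 678915 + 340 = 679255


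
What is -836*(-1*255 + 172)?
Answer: 69388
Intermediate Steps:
-836*(-1*255 + 172) = -836*(-255 + 172) = -836*(-83) = 69388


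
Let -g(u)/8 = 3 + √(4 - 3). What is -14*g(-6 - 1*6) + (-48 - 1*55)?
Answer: 345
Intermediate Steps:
g(u) = -32 (g(u) = -8*(3 + √(4 - 3)) = -8*(3 + √1) = -8*(3 + 1) = -8*4 = -32)
-14*g(-6 - 1*6) + (-48 - 1*55) = -14*(-32) + (-48 - 1*55) = 448 + (-48 - 55) = 448 - 103 = 345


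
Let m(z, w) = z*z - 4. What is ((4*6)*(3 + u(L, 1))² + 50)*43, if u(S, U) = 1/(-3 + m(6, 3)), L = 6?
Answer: 9799958/841 ≈ 11653.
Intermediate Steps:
m(z, w) = -4 + z² (m(z, w) = z² - 4 = -4 + z²)
u(S, U) = 1/29 (u(S, U) = 1/(-3 + (-4 + 6²)) = 1/(-3 + (-4 + 36)) = 1/(-3 + 32) = 1/29)
((4*6)*(3 + u(L, 1))² + 50)*43 = ((4*6)*(3 + 1/29)² + 50)*43 = (24*(88/29)² + 50)*43 = (24*(7744/841) + 50)*43 = (185856/841 + 50)*43 = (227906/841)*43 = 9799958/841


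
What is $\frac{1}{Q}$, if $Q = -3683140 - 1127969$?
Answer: $- \frac{1}{4811109} \approx -2.0785 \cdot 10^{-7}$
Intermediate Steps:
$Q = -4811109$
$\frac{1}{Q} = \frac{1}{-4811109} = - \frac{1}{4811109}$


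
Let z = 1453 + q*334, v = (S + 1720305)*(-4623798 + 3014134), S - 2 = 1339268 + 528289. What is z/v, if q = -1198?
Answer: 398679/5775255517696 ≈ 6.9032e-8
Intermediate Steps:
S = 1867559 (S = 2 + (1339268 + 528289) = 2 + 1867557 = 1867559)
v = -5775255517696 (v = (1867559 + 1720305)*(-4623798 + 3014134) = 3587864*(-1609664) = -5775255517696)
z = -398679 (z = 1453 - 1198*334 = 1453 - 400132 = -398679)
z/v = -398679/(-5775255517696) = -398679*(-1/5775255517696) = 398679/5775255517696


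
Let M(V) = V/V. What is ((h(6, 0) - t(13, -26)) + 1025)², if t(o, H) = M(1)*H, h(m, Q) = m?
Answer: 1117249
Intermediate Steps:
M(V) = 1
t(o, H) = H (t(o, H) = 1*H = H)
((h(6, 0) - t(13, -26)) + 1025)² = ((6 - 1*(-26)) + 1025)² = ((6 + 26) + 1025)² = (32 + 1025)² = 1057² = 1117249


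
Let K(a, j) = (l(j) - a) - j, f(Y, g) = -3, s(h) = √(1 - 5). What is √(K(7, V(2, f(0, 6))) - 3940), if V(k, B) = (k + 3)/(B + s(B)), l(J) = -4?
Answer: √(-667524 + 130*I)/13 ≈ 0.0061198 + 62.848*I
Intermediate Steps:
s(h) = 2*I (s(h) = √(-4) = 2*I)
V(k, B) = (3 + k)/(B + 2*I) (V(k, B) = (k + 3)/(B + 2*I) = (3 + k)/(B + 2*I))
K(a, j) = -4 - a - j (K(a, j) = (-4 - a) - j = -4 - a - j)
√(K(7, V(2, f(0, 6))) - 3940) = √((-4 - 1*7 - (3 + 2)/(-3 + 2*I)) - 3940) = √((-4 - 7 - (-3 - 2*I)/13*5) - 3940) = √((-4 - 7 - 5*(-3 - 2*I)/13) - 3940) = √((-11 - 5*(-3 - 2*I)/13) - 3940) = √(-3951 - 5*(-3 - 2*I)/13)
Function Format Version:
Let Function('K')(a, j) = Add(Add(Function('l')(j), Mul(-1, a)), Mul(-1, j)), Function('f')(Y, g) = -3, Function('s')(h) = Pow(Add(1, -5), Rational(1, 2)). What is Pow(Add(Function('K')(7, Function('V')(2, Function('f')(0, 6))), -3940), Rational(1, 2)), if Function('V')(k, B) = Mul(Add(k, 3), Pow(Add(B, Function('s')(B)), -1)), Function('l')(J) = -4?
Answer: Mul(Rational(1, 13), Pow(Add(-667524, Mul(130, I)), Rational(1, 2))) ≈ Add(0.0061198, Mul(62.848, I))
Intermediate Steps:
Function('s')(h) = Mul(2, I) (Function('s')(h) = Pow(-4, Rational(1, 2)) = Mul(2, I))
Function('V')(k, B) = Mul(Pow(Add(B, Mul(2, I)), -1), Add(3, k)) (Function('V')(k, B) = Mul(Add(k, 3), Pow(Add(B, Mul(2, I)), -1)) = Mul(Add(3, k), Pow(Add(B, Mul(2, I)), -1)) = Mul(Pow(Add(B, Mul(2, I)), -1), Add(3, k)))
Function('K')(a, j) = Add(-4, Mul(-1, a), Mul(-1, j)) (Function('K')(a, j) = Add(Add(-4, Mul(-1, a)), Mul(-1, j)) = Add(-4, Mul(-1, a), Mul(-1, j)))
Pow(Add(Function('K')(7, Function('V')(2, Function('f')(0, 6))), -3940), Rational(1, 2)) = Pow(Add(Add(-4, Mul(-1, 7), Mul(-1, Mul(Pow(Add(-3, Mul(2, I)), -1), Add(3, 2)))), -3940), Rational(1, 2)) = Pow(Add(Add(-4, -7, Mul(-1, Mul(Mul(Rational(1, 13), Add(-3, Mul(-2, I))), 5))), -3940), Rational(1, 2)) = Pow(Add(Add(-4, -7, Mul(-1, Mul(Rational(5, 13), Add(-3, Mul(-2, I))))), -3940), Rational(1, 2)) = Pow(Add(Add(-4, -7, Mul(Rational(-5, 13), Add(-3, Mul(-2, I)))), -3940), Rational(1, 2)) = Pow(Add(Add(-11, Mul(Rational(-5, 13), Add(-3, Mul(-2, I)))), -3940), Rational(1, 2)) = Pow(Add(-3951, Mul(Rational(-5, 13), Add(-3, Mul(-2, I)))), Rational(1, 2))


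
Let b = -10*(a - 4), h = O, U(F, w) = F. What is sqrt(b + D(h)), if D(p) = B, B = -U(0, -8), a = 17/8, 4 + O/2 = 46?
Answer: 5*sqrt(3)/2 ≈ 4.3301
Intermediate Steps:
O = 84 (O = -8 + 2*46 = -8 + 92 = 84)
a = 17/8 (a = 17*(1/8) = 17/8 ≈ 2.1250)
h = 84
B = 0 (B = -1*0 = 0)
D(p) = 0
b = 75/4 (b = -10*(17/8 - 4) = -10*(-15/8) = 75/4 ≈ 18.750)
sqrt(b + D(h)) = sqrt(75/4 + 0) = sqrt(75/4) = 5*sqrt(3)/2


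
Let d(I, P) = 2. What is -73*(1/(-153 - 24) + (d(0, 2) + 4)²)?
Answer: -465083/177 ≈ -2627.6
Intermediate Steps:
-73*(1/(-153 - 24) + (d(0, 2) + 4)²) = -73*(1/(-153 - 24) + (2 + 4)²) = -73*(1/(-177) + 6²) = -73*(-1/177 + 36) = -73*6371/177 = -465083/177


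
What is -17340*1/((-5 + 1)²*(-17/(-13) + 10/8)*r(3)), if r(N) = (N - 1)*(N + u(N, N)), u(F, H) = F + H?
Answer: -18785/798 ≈ -23.540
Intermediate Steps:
r(N) = 3*N*(-1 + N) (r(N) = (N - 1)*(N + (N + N)) = (-1 + N)*(N + 2*N) = (-1 + N)*(3*N) = 3*N*(-1 + N))
-17340*1/((-5 + 1)²*(-17/(-13) + 10/8)*r(3)) = -17340*1/(9*(-1 + 3)*(-5 + 1)²*(-17/(-13) + 10/8)) = -17340*1/(288*(-17*(-1/13) + 10*(⅛))) = -17340*1/(288*(17/13 + 5/4)) = -17340/(((133/52)*18)*16) = -17340/((1197/26)*16) = -17340/9576/13 = -17340*13/9576 = -18785/798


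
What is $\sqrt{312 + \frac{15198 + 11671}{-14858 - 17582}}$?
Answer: $\frac{\sqrt{81865673210}}{16220} \approx 17.64$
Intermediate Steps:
$\sqrt{312 + \frac{15198 + 11671}{-14858 - 17582}} = \sqrt{312 + \frac{26869}{-32440}} = \sqrt{312 + 26869 \left(- \frac{1}{32440}\right)} = \sqrt{312 - \frac{26869}{32440}} = \sqrt{\frac{10094411}{32440}} = \frac{\sqrt{81865673210}}{16220}$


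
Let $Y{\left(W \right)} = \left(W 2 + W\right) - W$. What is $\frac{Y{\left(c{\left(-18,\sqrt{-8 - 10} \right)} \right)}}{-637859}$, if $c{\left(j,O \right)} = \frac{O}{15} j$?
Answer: $\frac{36 i \sqrt{2}}{3189295} \approx 1.5963 \cdot 10^{-5} i$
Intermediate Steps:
$c{\left(j,O \right)} = \frac{O j}{15}$ ($c{\left(j,O \right)} = O \frac{1}{15} j = \frac{O}{15} j = \frac{O j}{15}$)
$Y{\left(W \right)} = 2 W$ ($Y{\left(W \right)} = \left(2 W + W\right) - W = 3 W - W = 2 W$)
$\frac{Y{\left(c{\left(-18,\sqrt{-8 - 10} \right)} \right)}}{-637859} = \frac{2 \cdot \frac{1}{15} \sqrt{-8 - 10} \left(-18\right)}{-637859} = 2 \cdot \frac{1}{15} \sqrt{-18} \left(-18\right) \left(- \frac{1}{637859}\right) = 2 \cdot \frac{1}{15} \cdot 3 i \sqrt{2} \left(-18\right) \left(- \frac{1}{637859}\right) = 2 \left(- \frac{18 i \sqrt{2}}{5}\right) \left(- \frac{1}{637859}\right) = - \frac{36 i \sqrt{2}}{5} \left(- \frac{1}{637859}\right) = \frac{36 i \sqrt{2}}{3189295}$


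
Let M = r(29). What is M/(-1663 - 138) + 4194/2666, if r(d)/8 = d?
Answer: 3467441/2400733 ≈ 1.4443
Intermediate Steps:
r(d) = 8*d
M = 232 (M = 8*29 = 232)
M/(-1663 - 138) + 4194/2666 = 232/(-1663 - 138) + 4194/2666 = 232/(-1801) + 4194*(1/2666) = 232*(-1/1801) + 2097/1333 = -232/1801 + 2097/1333 = 3467441/2400733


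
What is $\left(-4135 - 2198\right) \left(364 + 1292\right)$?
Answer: $-10487448$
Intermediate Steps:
$\left(-4135 - 2198\right) \left(364 + 1292\right) = \left(-6333\right) 1656 = -10487448$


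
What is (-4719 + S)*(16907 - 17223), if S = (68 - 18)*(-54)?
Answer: 2344404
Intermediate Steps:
S = -2700 (S = 50*(-54) = -2700)
(-4719 + S)*(16907 - 17223) = (-4719 - 2700)*(16907 - 17223) = -7419*(-316) = 2344404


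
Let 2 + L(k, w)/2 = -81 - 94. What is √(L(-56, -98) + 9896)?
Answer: √9542 ≈ 97.683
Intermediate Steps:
L(k, w) = -354 (L(k, w) = -4 + 2*(-81 - 94) = -4 + 2*(-175) = -4 - 350 = -354)
√(L(-56, -98) + 9896) = √(-354 + 9896) = √9542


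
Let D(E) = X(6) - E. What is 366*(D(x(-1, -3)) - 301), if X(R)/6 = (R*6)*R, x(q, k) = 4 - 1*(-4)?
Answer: 361242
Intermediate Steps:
x(q, k) = 8 (x(q, k) = 4 + 4 = 8)
X(R) = 36*R**2 (X(R) = 6*((R*6)*R) = 6*((6*R)*R) = 6*(6*R**2) = 36*R**2)
D(E) = 1296 - E (D(E) = 36*6**2 - E = 36*36 - E = 1296 - E)
366*(D(x(-1, -3)) - 301) = 366*((1296 - 1*8) - 301) = 366*((1296 - 8) - 301) = 366*(1288 - 301) = 366*987 = 361242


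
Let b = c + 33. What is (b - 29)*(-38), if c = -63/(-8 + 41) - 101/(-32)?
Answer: -35093/176 ≈ -199.39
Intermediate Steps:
c = 439/352 (c = -63/33 - 101*(-1/32) = -63*1/33 + 101/32 = -21/11 + 101/32 = 439/352 ≈ 1.2472)
b = 12055/352 (b = 439/352 + 33 = 12055/352 ≈ 34.247)
(b - 29)*(-38) = (12055/352 - 29)*(-38) = (1847/352)*(-38) = -35093/176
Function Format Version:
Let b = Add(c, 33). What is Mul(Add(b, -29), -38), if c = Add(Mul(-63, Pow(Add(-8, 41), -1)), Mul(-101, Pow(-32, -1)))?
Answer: Rational(-35093, 176) ≈ -199.39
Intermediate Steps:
c = Rational(439, 352) (c = Add(Mul(-63, Pow(33, -1)), Mul(-101, Rational(-1, 32))) = Add(Mul(-63, Rational(1, 33)), Rational(101, 32)) = Add(Rational(-21, 11), Rational(101, 32)) = Rational(439, 352) ≈ 1.2472)
b = Rational(12055, 352) (b = Add(Rational(439, 352), 33) = Rational(12055, 352) ≈ 34.247)
Mul(Add(b, -29), -38) = Mul(Add(Rational(12055, 352), -29), -38) = Mul(Rational(1847, 352), -38) = Rational(-35093, 176)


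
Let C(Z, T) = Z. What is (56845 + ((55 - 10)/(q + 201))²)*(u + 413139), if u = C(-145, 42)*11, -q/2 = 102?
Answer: 23486816080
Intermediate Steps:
q = -204 (q = -2*102 = -204)
u = -1595 (u = -145*11 = -1595)
(56845 + ((55 - 10)/(q + 201))²)*(u + 413139) = (56845 + ((55 - 10)/(-204 + 201))²)*(-1595 + 413139) = (56845 + (45/(-3))²)*411544 = (56845 + (45*(-⅓))²)*411544 = (56845 + (-15)²)*411544 = (56845 + 225)*411544 = 57070*411544 = 23486816080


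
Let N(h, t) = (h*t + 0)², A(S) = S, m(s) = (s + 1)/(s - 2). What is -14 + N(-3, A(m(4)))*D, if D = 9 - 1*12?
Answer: -731/4 ≈ -182.75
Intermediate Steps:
m(s) = (1 + s)/(-2 + s)
N(h, t) = h²*t² (N(h, t) = (h*t)² = h²*t²)
D = -3 (D = 9 - 12 = -3)
-14 + N(-3, A(m(4)))*D = -14 + ((-3)²*((1 + 4)/(-2 + 4))²)*(-3) = -14 + (9*(5/2)²)*(-3) = -14 + (9*(25/4))*(-3) = -14 + (225/4)*(-3) = -14 - 675/4 = -731/4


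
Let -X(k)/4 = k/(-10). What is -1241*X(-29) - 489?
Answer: 69533/5 ≈ 13907.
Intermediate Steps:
X(k) = 2*k/5 (X(k) = -4*k/(-10) = -4*k*(-1)/10 = -(-2)*k/5 = 2*k/5)
-1241*X(-29) - 489 = -2482*(-29)/5 - 489 = -1241*(-58/5) - 489 = 71978/5 - 489 = 69533/5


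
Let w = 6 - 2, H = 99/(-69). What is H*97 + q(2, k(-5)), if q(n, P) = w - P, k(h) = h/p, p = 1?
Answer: -2994/23 ≈ -130.17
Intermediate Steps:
H = -33/23 (H = 99*(-1/69) = -33/23 ≈ -1.4348)
w = 4
k(h) = h (k(h) = h/1 = h*1 = h)
q(n, P) = 4 - P
H*97 + q(2, k(-5)) = -33/23*97 + (4 - 1*(-5)) = -3201/23 + (4 + 5) = -3201/23 + 9 = -2994/23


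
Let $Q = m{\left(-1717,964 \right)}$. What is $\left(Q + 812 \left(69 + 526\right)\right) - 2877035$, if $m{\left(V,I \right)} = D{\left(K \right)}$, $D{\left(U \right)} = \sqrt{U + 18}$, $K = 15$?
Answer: $-2393895 + \sqrt{33} \approx -2.3939 \cdot 10^{6}$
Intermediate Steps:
$D{\left(U \right)} = \sqrt{18 + U}$
$m{\left(V,I \right)} = \sqrt{33}$ ($m{\left(V,I \right)} = \sqrt{18 + 15} = \sqrt{33}$)
$Q = \sqrt{33} \approx 5.7446$
$\left(Q + 812 \left(69 + 526\right)\right) - 2877035 = \left(\sqrt{33} + 812 \left(69 + 526\right)\right) - 2877035 = \left(\sqrt{33} + 812 \cdot 595\right) - 2877035 = \left(\sqrt{33} + 483140\right) - 2877035 = \left(483140 + \sqrt{33}\right) - 2877035 = -2393895 + \sqrt{33}$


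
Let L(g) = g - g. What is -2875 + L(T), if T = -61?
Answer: -2875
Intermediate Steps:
L(g) = 0
-2875 + L(T) = -2875 + 0 = -2875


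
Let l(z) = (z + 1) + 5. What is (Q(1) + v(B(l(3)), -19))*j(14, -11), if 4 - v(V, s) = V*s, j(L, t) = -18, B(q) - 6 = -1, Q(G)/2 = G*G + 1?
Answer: -1854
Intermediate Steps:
l(z) = 6 + z (l(z) = (1 + z) + 5 = 6 + z)
Q(G) = 2 + 2*G² (Q(G) = 2*(G*G + 1) = 2*(G² + 1) = 2*(1 + G²) = 2 + 2*G²)
B(q) = 5 (B(q) = 6 - 1 = 5)
v(V, s) = 4 - V*s
(Q(1) + v(B(l(3)), -19))*j(14, -11) = ((2 + 2*1²) + (4 - 1*5*(-19)))*(-18) = ((2 + 2*1) + (4 + 95))*(-18) = ((2 + 2) + 99)*(-18) = (4 + 99)*(-18) = 103*(-18) = -1854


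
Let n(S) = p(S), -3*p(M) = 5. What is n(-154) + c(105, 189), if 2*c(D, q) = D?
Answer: 305/6 ≈ 50.833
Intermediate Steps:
p(M) = -5/3 (p(M) = -⅓*5 = -5/3)
c(D, q) = D/2
n(S) = -5/3
n(-154) + c(105, 189) = -5/3 + (½)*105 = -5/3 + 105/2 = 305/6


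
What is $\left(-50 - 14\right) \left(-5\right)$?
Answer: $320$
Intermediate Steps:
$\left(-50 - 14\right) \left(-5\right) = \left(-64\right) \left(-5\right) = 320$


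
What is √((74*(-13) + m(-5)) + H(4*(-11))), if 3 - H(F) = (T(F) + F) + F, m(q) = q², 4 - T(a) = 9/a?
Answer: I*√411499/22 ≈ 29.158*I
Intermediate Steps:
T(a) = 4 - 9/a
H(F) = -1 - 2*F + 9/F (H(F) = 3 - (((4 - 9/F) + F) + F) = 3 - ((4 + F - 9/F) + F) = 3 - (4 - 9/F + 2*F) = 3 + (-4 - 2*F + 9/F) = -1 - 2*F + 9/F)
√((74*(-13) + m(-5)) + H(4*(-11))) = √((74*(-13) + (-5)²) + (-1 - 8*(-11) + 9/((4*(-11))))) = √((-962 + 25) + (-1 - 2*(-44) + 9/(-44))) = √(-937 + (-1 + 88 + 9*(-1/44))) = √(-937 + (-1 + 88 - 9/44)) = √(-937 + 3819/44) = √(-37409/44) = I*√411499/22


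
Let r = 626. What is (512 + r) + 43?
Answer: 1181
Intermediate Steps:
(512 + r) + 43 = (512 + 626) + 43 = 1138 + 43 = 1181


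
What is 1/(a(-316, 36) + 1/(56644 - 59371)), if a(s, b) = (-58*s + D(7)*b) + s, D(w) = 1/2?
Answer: 2727/49167809 ≈ 5.5463e-5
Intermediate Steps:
D(w) = ½
a(s, b) = b/2 - 57*s (a(s, b) = (-58*s + b/2) + s = (b/2 - 58*s) + s = b/2 - 57*s)
1/(a(-316, 36) + 1/(56644 - 59371)) = 1/(((½)*36 - 57*(-316)) + 1/(56644 - 59371)) = 1/((18 + 18012) + 1/(-2727)) = 1/(18030 - 1/2727) = 1/(49167809/2727) = 2727/49167809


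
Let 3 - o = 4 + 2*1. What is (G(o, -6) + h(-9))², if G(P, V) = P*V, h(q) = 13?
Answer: 961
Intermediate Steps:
o = -3 (o = 3 - (4 + 2*1) = 3 - (4 + 2) = 3 - 1*6 = 3 - 6 = -3)
(G(o, -6) + h(-9))² = (-3*(-6) + 13)² = (18 + 13)² = 31² = 961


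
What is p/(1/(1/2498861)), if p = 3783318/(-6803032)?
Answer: -99561/447363982804 ≈ -2.2255e-7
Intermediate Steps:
p = -1891659/3401516 (p = 3783318*(-1/6803032) = -1891659/3401516 ≈ -0.55612)
p/(1/(1/2498861)) = -1891659/(3401516*2498861) = -1891659/(3401516*(1/(1/2498861))) = -1891659/3401516/2498861 = -1891659/3401516*1/2498861 = -99561/447363982804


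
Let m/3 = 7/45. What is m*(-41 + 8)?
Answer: -77/5 ≈ -15.400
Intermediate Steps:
m = 7/15 (m = 3*(7/45) = 7/15 ≈ 0.46667)
m*(-41 + 8) = 7*(-41 + 8)/15 = (7/15)*(-33) = -77/5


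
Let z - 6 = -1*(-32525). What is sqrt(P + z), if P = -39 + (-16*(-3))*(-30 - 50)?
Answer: 2*sqrt(7163) ≈ 169.27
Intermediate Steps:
z = 32531 (z = 6 - 1*(-32525) = 6 + 32525 = 32531)
P = -3879 (P = -39 + 48*(-80) = -39 - 3840 = -3879)
sqrt(P + z) = sqrt(-3879 + 32531) = sqrt(28652) = 2*sqrt(7163)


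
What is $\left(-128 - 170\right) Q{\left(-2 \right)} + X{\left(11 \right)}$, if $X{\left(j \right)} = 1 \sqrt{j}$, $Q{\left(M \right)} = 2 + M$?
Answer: $\sqrt{11} \approx 3.3166$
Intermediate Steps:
$X{\left(j \right)} = \sqrt{j}$
$\left(-128 - 170\right) Q{\left(-2 \right)} + X{\left(11 \right)} = \left(-128 - 170\right) \left(2 - 2\right) + \sqrt{11} = \left(-298\right) 0 + \sqrt{11} = 0 + \sqrt{11} = \sqrt{11}$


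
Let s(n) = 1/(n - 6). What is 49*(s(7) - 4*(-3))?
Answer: 637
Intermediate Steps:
s(n) = 1/(-6 + n)
49*(s(7) - 4*(-3)) = 49*(1/(-6 + 7) - 4*(-3)) = 49*(1/1 + 12) = 49*(1 + 12) = 49*13 = 637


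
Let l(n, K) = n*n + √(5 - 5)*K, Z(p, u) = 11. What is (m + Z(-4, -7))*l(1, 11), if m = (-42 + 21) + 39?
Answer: 29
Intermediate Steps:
l(n, K) = n² (l(n, K) = n² + √0*K = n² + 0*K = n² + 0 = n²)
m = 18 (m = -21 + 39 = 18)
(m + Z(-4, -7))*l(1, 11) = (18 + 11)*1² = 29*1 = 29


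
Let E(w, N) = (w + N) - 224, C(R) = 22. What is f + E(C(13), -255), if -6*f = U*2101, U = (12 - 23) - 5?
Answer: 15437/3 ≈ 5145.7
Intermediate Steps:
U = -16 (U = -11 - 5 = -16)
f = 16808/3 (f = -(-8)*2101/3 = -⅙*(-33616) = 16808/3 ≈ 5602.7)
E(w, N) = -224 + N + w (E(w, N) = (N + w) - 224 = -224 + N + w)
f + E(C(13), -255) = 16808/3 + (-224 - 255 + 22) = 16808/3 - 457 = 15437/3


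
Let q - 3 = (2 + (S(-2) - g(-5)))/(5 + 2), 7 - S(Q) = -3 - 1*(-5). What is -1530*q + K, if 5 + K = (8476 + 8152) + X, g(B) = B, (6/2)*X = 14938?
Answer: 302179/21 ≈ 14389.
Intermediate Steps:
X = 14938/3 (X = (1/3)*14938 = 14938/3 ≈ 4979.3)
S(Q) = 5 (S(Q) = 7 - (-3 - 1*(-5)) = 7 - (-3 + 5) = 7 - 1*2 = 7 - 2 = 5)
q = 33/7 (q = 3 + (2 + (5 - 1*(-5)))/(5 + 2) = 3 + (2 + (5 + 5))/7 = 3 + (2 + 10)*(1/7) = 3 + 12*(1/7) = 3 + 12/7 = 33/7 ≈ 4.7143)
K = 64807/3 (K = -5 + ((8476 + 8152) + 14938/3) = -5 + (16628 + 14938/3) = -5 + 64822/3 = 64807/3 ≈ 21602.)
-1530*q + K = -1530*33/7 + 64807/3 = -50490/7 + 64807/3 = 302179/21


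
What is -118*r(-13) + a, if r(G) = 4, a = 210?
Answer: -262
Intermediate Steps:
-118*r(-13) + a = -118*4 + 210 = -472 + 210 = -262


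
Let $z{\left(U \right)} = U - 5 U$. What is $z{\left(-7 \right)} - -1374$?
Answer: $1402$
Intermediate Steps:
$z{\left(U \right)} = - 4 U$
$z{\left(-7 \right)} - -1374 = \left(-4\right) \left(-7\right) - -1374 = 28 + 1374 = 1402$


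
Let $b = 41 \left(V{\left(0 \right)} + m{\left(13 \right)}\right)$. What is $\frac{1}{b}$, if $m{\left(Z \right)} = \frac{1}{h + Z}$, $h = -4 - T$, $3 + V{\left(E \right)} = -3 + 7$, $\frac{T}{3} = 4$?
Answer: $\frac{3}{82} \approx 0.036585$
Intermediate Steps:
$T = 12$ ($T = 3 \cdot 4 = 12$)
$V{\left(E \right)} = 1$ ($V{\left(E \right)} = -3 + \left(-3 + 7\right) = -3 + 4 = 1$)
$h = -16$ ($h = -4 - 12 = -16$)
$m{\left(Z \right)} = \frac{1}{-16 + Z}$
$b = \frac{82}{3}$ ($b = 41 \left(1 + \frac{1}{-16 + 13}\right) = 41 \left(1 + \frac{1}{-3}\right) = 41 \left(1 - \frac{1}{3}\right) = 41 \cdot \frac{2}{3} = \frac{82}{3} \approx 27.333$)
$\frac{1}{b} = \frac{1}{\frac{82}{3}} = \frac{3}{82}$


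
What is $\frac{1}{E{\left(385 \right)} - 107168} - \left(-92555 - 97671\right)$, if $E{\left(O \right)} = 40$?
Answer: $\frac{20378530927}{107128} \approx 1.9023 \cdot 10^{5}$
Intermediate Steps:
$\frac{1}{E{\left(385 \right)} - 107168} - \left(-92555 - 97671\right) = \frac{1}{40 - 107168} - \left(-92555 - 97671\right) = \frac{1}{-107128} - -190226 = - \frac{1}{107128} + 190226 = \frac{20378530927}{107128}$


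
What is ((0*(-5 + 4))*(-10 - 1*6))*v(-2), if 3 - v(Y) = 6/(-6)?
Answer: 0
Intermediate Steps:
v(Y) = 4 (v(Y) = 3 - 6/(-6) = 3 - 6*(-1)/6 = 3 - 1*(-1) = 3 + 1 = 4)
((0*(-5 + 4))*(-10 - 1*6))*v(-2) = ((0*(-5 + 4))*(-10 - 1*6))*4 = ((0*(-1))*(-10 - 6))*4 = (0*(-16))*4 = 0*4 = 0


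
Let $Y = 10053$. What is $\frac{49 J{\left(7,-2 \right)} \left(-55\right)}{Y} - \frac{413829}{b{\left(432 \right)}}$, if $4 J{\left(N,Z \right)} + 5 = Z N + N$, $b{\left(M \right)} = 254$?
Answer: $- \frac{1386056449}{851154} \approx -1628.4$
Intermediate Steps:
$J{\left(N,Z \right)} = - \frac{5}{4} + \frac{N}{4} + \frac{N Z}{4}$ ($J{\left(N,Z \right)} = - \frac{5}{4} + \frac{Z N + N}{4} = - \frac{5}{4} + \frac{N Z + N}{4} = - \frac{5}{4} + \frac{N + N Z}{4} = - \frac{5}{4} + \left(\frac{N}{4} + \frac{N Z}{4}\right) = - \frac{5}{4} + \frac{N}{4} + \frac{N Z}{4}$)
$\frac{49 J{\left(7,-2 \right)} \left(-55\right)}{Y} - \frac{413829}{b{\left(432 \right)}} = \frac{49 \left(- \frac{5}{4} + \frac{1}{4} \cdot 7 + \frac{1}{4} \cdot 7 \left(-2\right)\right) \left(-55\right)}{10053} - \frac{413829}{254} = 49 \left(- \frac{5}{4} + \frac{7}{4} - \frac{7}{2}\right) \left(-55\right) \frac{1}{10053} - \frac{413829}{254} = 49 \left(-3\right) \left(-55\right) \frac{1}{10053} - \frac{413829}{254} = \left(-147\right) \left(-55\right) \frac{1}{10053} - \frac{413829}{254} = 8085 \cdot \frac{1}{10053} - \frac{413829}{254} = \frac{2695}{3351} - \frac{413829}{254} = - \frac{1386056449}{851154}$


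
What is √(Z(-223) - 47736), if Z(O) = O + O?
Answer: I*√48182 ≈ 219.5*I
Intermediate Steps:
Z(O) = 2*O
√(Z(-223) - 47736) = √(2*(-223) - 47736) = √(-446 - 47736) = √(-48182) = I*√48182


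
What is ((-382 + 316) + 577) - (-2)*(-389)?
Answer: -267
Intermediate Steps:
((-382 + 316) + 577) - (-2)*(-389) = (-66 + 577) - 1*778 = 511 - 778 = -267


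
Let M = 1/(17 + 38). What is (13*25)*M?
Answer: 65/11 ≈ 5.9091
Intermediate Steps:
M = 1/55 ≈ 0.018182
(13*25)*M = (13*25)*(1/55) = 325*(1/55) = 65/11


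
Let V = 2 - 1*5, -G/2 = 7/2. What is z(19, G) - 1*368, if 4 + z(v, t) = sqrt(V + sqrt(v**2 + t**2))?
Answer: -372 + sqrt(-3 + sqrt(410)) ≈ -367.85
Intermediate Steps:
G = -7 (G = -14/2 = -2*7/2 = -7)
V = -3 (V = 2 - 5 = -3)
z(v, t) = -4 + sqrt(-3 + sqrt(t**2 + v**2)) (z(v, t) = -4 + sqrt(-3 + sqrt(v**2 + t**2)) = -4 + sqrt(-3 + sqrt(t**2 + v**2)))
z(19, G) - 1*368 = (-4 + sqrt(-3 + sqrt((-7)**2 + 19**2))) - 1*368 = (-4 + sqrt(-3 + sqrt(49 + 361))) - 368 = (-4 + sqrt(-3 + sqrt(410))) - 368 = -372 + sqrt(-3 + sqrt(410))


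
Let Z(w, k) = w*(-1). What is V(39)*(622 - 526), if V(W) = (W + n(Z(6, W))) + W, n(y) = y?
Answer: 6912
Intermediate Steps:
Z(w, k) = -w
V(W) = -6 + 2*W (V(W) = (W - 1*6) + W = (W - 6) + W = (-6 + W) + W = -6 + 2*W)
V(39)*(622 - 526) = (-6 + 2*39)*(622 - 526) = (-6 + 78)*96 = 72*96 = 6912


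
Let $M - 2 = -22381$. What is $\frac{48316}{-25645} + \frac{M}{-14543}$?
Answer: $- \frac{128750133}{372955235} \approx -0.34522$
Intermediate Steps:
$M = -22379$ ($M = 2 - 22381 = -22379$)
$\frac{48316}{-25645} + \frac{M}{-14543} = \frac{48316}{-25645} - \frac{22379}{-14543} = 48316 \left(- \frac{1}{25645}\right) - - \frac{22379}{14543} = - \frac{48316}{25645} + \frac{22379}{14543} = - \frac{128750133}{372955235}$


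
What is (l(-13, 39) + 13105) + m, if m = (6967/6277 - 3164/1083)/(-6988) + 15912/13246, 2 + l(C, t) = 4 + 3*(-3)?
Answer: 4121288908892610121/314621383618284 ≈ 13099.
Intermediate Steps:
l(C, t) = -7 (l(C, t) = -2 + (4 + 3*(-3)) = -2 + (4 - 9) = -2 - 5 = -7)
m = 378026260326289/314621383618284 (m = (6967*(1/6277) - 3164*1/1083)*(-1/6988) + 15912*(1/13246) = (6967/6277 - 3164/1083)*(-1/6988) + 7956/6623 = -12315167/6797991*(-1/6988) + 7956/6623 = 12315167/47504361108 + 7956/6623 = 378026260326289/314621383618284 ≈ 1.2015)
(l(-13, 39) + 13105) + m = (-7 + 13105) + 378026260326289/314621383618284 = 13098 + 378026260326289/314621383618284 = 4121288908892610121/314621383618284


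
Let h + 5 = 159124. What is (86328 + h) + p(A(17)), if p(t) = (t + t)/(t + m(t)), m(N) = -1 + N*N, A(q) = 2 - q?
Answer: 51298393/209 ≈ 2.4545e+5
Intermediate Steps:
h = 159119 (h = -5 + 159124 = 159119)
m(N) = -1 + N²
p(t) = 2*t/(-1 + t + t²) (p(t) = (t + t)/(t + (-1 + t²)) = (2*t)/(-1 + t + t²) = 2*t/(-1 + t + t²))
(86328 + h) + p(A(17)) = (86328 + 159119) + 2*(2 - 1*17)/(-1 + (2 - 1*17) + (2 - 1*17)²) = 245447 + 2*(2 - 17)/(-1 + (2 - 17) + (2 - 17)²) = 245447 + 2*(-15)/(-1 - 15 + (-15)²) = 245447 + 2*(-15)/(-1 - 15 + 225) = 245447 + 2*(-15)/209 = 245447 + 2*(-15)*(1/209) = 245447 - 30/209 = 51298393/209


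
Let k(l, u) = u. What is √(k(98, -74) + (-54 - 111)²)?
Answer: √27151 ≈ 164.78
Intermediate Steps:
√(k(98, -74) + (-54 - 111)²) = √(-74 + (-54 - 111)²) = √(-74 + (-165)²) = √(-74 + 27225) = √27151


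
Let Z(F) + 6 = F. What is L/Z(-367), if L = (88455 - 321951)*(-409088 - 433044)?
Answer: -196634453472/373 ≈ -5.2717e+8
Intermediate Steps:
Z(F) = -6 + F
L = 196634453472 (L = -233496*(-842132) = 196634453472)
L/Z(-367) = 196634453472/(-6 - 367) = 196634453472/(-373) = 196634453472*(-1/373) = -196634453472/373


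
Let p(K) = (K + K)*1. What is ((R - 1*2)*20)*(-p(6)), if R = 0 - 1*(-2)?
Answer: 0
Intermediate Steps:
p(K) = 2*K (p(K) = (2*K)*1 = 2*K)
R = 2 (R = 0 + 2 = 2)
((R - 1*2)*20)*(-p(6)) = ((2 - 1*2)*20)*(-2*6) = ((2 - 2)*20)*(-1*12) = (0*20)*(-12) = 0*(-12) = 0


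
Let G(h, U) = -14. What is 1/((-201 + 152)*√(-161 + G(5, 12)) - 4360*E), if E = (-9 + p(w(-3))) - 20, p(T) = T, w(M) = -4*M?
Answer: 14824/1098838915 + 49*I*√7/1098838915 ≈ 1.3491e-5 + 1.1798e-7*I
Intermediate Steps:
E = -17 (E = (-9 - 4*(-3)) - 20 = (-9 + 12) - 20 = 3 - 20 = -17)
1/((-201 + 152)*√(-161 + G(5, 12)) - 4360*E) = 1/((-201 + 152)*√(-161 - 14) - 4360*(-17)) = 1/(-245*I*√7 + 74120) = 1/(74120 - 245*I*√7)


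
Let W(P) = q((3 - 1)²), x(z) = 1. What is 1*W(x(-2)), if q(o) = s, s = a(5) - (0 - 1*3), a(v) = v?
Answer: 8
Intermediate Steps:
s = 8 (s = 5 - (0 - 1*3) = 5 - (0 - 3) = 5 - 1*(-3) = 5 + 3 = 8)
q(o) = 8
W(P) = 8
1*W(x(-2)) = 1*8 = 8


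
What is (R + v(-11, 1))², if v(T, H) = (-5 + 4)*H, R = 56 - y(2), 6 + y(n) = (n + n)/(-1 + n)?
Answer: 3249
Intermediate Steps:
y(n) = -6 + 2*n/(-1 + n) (y(n) = -6 + (n + n)/(-1 + n) = -6 + (2*n)/(-1 + n) = -6 + 2*n/(-1 + n))
R = 58 (R = 56 - 2*(3 - 2*2)/(-1 + 2) = 56 - 2*(3 - 4)/1 = 56 - 2*(-1) = 56 - 1*(-2) = 56 + 2 = 58)
v(T, H) = -H
(R + v(-11, 1))² = (58 - 1*1)² = (58 - 1)² = 57² = 3249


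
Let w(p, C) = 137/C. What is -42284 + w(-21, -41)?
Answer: -1733781/41 ≈ -42287.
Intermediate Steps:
-42284 + w(-21, -41) = -42284 + 137/(-41) = -42284 + 137*(-1/41) = -42284 - 137/41 = -1733781/41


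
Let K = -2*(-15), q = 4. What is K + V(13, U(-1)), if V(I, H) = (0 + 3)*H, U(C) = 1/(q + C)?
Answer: 31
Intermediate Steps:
U(C) = 1/(4 + C)
V(I, H) = 3*H
K = 30
K + V(13, U(-1)) = 30 + 3/(4 - 1) = 30 + 3/3 = 30 + 3*(1/3) = 30 + 1 = 31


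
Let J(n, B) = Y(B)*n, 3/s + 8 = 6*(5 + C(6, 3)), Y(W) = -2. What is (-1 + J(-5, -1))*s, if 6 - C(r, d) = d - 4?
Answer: 27/64 ≈ 0.42188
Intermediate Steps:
C(r, d) = 10 - d (C(r, d) = 6 - (d - 4) = 6 - (-4 + d) = 6 + (4 - d) = 10 - d)
s = 3/64 (s = 3/(-8 + 6*(5 + (10 - 1*3))) = 3/(-8 + 6*(5 + (10 - 3))) = 3/(-8 + 6*(5 + 7)) = 3/(-8 + 6*12) = 3/(-8 + 72) = 3/64 ≈ 0.046875)
J(n, B) = -2*n
(-1 + J(-5, -1))*s = (-1 - 2*(-5))*(3/64) = (-1 + 10)*(3/64) = 9*(3/64) = 27/64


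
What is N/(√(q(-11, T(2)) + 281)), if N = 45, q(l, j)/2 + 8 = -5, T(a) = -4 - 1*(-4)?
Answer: 3*√255/17 ≈ 2.8180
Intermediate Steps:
T(a) = 0 (T(a) = -4 + 4 = 0)
q(l, j) = -26 (q(l, j) = -16 + 2*(-5) = -16 - 10 = -26)
N/(√(q(-11, T(2)) + 281)) = 45/(√(-26 + 281)) = 45/(√255) = 45*(√255/255) = 3*√255/17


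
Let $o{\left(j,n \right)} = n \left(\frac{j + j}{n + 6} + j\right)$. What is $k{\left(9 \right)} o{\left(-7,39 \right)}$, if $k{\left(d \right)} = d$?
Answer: $- \frac{12831}{5} \approx -2566.2$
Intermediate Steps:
$o{\left(j,n \right)} = n \left(j + \frac{2 j}{6 + n}\right)$ ($o{\left(j,n \right)} = n \left(\frac{2 j}{6 + n} + j\right) = n \left(j + \frac{2 j}{6 + n}\right)$)
$k{\left(9 \right)} o{\left(-7,39 \right)} = 9 \left(\left(-7\right) 39 \frac{1}{6 + 39} \left(8 + 39\right)\right) = 9 \left(\left(-7\right) 39 \cdot \frac{1}{45} \cdot 47\right) = 9 \left(- \frac{4277}{15}\right) = - \frac{12831}{5}$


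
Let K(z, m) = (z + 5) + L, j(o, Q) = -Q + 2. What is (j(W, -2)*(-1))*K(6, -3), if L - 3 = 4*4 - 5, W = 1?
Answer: -100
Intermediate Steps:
L = 14 (L = 3 + (4*4 - 5) = 3 + (16 - 5) = 3 + 11 = 14)
j(o, Q) = 2 - Q
K(z, m) = 19 + z (K(z, m) = (z + 5) + 14 = (5 + z) + 14 = 19 + z)
(j(W, -2)*(-1))*K(6, -3) = ((2 - 1*(-2))*(-1))*(19 + 6) = ((2 + 2)*(-1))*25 = (4*(-1))*25 = -4*25 = -100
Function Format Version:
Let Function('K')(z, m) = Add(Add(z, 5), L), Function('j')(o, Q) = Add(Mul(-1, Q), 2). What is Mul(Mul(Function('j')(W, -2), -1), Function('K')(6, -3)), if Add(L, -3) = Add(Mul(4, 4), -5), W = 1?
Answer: -100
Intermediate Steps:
L = 14 (L = Add(3, Add(Mul(4, 4), -5)) = Add(3, Add(16, -5)) = Add(3, 11) = 14)
Function('j')(o, Q) = Add(2, Mul(-1, Q))
Function('K')(z, m) = Add(19, z) (Function('K')(z, m) = Add(Add(z, 5), 14) = Add(Add(5, z), 14) = Add(19, z))
Mul(Mul(Function('j')(W, -2), -1), Function('K')(6, -3)) = Mul(Mul(Add(2, Mul(-1, -2)), -1), Add(19, 6)) = Mul(Mul(Add(2, 2), -1), 25) = Mul(Mul(4, -1), 25) = Mul(-4, 25) = -100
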